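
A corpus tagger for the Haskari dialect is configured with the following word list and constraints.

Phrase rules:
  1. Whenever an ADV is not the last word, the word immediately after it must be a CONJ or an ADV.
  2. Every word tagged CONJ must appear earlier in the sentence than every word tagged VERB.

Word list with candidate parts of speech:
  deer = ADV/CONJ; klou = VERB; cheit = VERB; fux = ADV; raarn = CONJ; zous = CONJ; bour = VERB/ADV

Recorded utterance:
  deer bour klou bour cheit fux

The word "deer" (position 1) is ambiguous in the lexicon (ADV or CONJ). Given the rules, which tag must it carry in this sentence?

Candidates per position — 1:deer {ADV,CONJ}; 2:bour {VERB,ADV}; 3:klou {VERB}; 4:bour {VERB,ADV}; 5:cheit {VERB}; 6:fux {ADV}.
Word 1 cannot be ADV — rule 1 would then fail for every completion. It is CONJ.
Word 2 cannot be ADV — rule 1 would then fail for every completion. It is VERB.
Word 4 cannot be ADV — rule 1 would then fail for every completion. It is VERB.
So the tagging must be: CONJ VERB VERB VERB VERB ADV.
Checking: rule 1 holds; rule 2 holds.

CONJ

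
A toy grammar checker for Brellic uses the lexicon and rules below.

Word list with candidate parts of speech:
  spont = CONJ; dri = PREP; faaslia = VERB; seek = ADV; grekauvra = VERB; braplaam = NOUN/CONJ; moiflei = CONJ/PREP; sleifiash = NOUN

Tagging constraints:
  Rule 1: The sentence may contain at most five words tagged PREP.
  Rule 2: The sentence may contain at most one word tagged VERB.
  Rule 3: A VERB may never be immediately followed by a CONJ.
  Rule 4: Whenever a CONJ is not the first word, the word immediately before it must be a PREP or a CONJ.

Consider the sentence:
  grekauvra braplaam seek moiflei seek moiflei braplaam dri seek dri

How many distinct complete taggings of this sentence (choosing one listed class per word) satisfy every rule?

Candidates per position — 1:grekauvra {VERB}; 2:braplaam {NOUN,CONJ}; 3:seek {ADV}; 4:moiflei {CONJ,PREP}; 5:seek {ADV}; 6:moiflei {CONJ,PREP}; 7:braplaam {NOUN,CONJ}; 8:dri {PREP}; 9:seek {ADV}; 10:dri {PREP}.
There are 16 candidate sequences in total.
The sequences that satisfy every rule: VERB NOUN ADV PREP ADV PREP NOUN PREP ADV PREP; VERB NOUN ADV PREP ADV PREP CONJ PREP ADV PREP.
Count = 2.

2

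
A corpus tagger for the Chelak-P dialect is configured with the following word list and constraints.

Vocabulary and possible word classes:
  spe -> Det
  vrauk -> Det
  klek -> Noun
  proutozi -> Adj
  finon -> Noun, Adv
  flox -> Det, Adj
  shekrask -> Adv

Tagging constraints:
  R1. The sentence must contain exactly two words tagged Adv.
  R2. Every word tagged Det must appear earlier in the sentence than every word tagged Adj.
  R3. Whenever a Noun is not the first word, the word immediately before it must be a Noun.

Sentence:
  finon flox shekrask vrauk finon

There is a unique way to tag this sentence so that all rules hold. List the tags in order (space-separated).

Candidates per position — 1:finon {Noun,Adv}; 2:flox {Det,Adj}; 3:shekrask {Adv}; 4:vrauk {Det}; 5:finon {Noun,Adv}.
Word 2 cannot be Adj — rule 2 would then fail for every completion. It is Det.
Word 5 cannot be Noun — rule 3 would then fail for every completion. It is Adv.
Word 1 cannot be Adv — rule 1 would then fail for every completion. It is Noun.
That leaves exactly one tagging: Noun Det Adv Det Adv.
Rule-by-rule: rule 1 holds; rule 2 holds; rule 3 holds.

Noun Det Adv Det Adv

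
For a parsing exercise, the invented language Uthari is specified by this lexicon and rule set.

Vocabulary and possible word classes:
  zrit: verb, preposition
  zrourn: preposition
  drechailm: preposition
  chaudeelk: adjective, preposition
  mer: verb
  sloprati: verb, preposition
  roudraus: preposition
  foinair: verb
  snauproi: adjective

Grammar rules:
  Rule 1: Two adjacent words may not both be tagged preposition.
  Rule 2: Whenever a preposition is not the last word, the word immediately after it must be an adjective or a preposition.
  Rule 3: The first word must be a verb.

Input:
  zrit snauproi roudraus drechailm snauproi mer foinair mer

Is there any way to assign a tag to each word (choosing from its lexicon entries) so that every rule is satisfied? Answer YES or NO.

Candidates per position — 1:zrit {verb,preposition}; 2:snauproi {adjective}; 3:roudraus {preposition}; 4:drechailm {preposition}; 5:snauproi {adjective}; 6:mer {verb}; 7:foinair {verb}; 8:mer {verb}.
Rule 1 cannot be satisfied by any choice of tags from the lexicon.
So there is no consistent tagging.

NO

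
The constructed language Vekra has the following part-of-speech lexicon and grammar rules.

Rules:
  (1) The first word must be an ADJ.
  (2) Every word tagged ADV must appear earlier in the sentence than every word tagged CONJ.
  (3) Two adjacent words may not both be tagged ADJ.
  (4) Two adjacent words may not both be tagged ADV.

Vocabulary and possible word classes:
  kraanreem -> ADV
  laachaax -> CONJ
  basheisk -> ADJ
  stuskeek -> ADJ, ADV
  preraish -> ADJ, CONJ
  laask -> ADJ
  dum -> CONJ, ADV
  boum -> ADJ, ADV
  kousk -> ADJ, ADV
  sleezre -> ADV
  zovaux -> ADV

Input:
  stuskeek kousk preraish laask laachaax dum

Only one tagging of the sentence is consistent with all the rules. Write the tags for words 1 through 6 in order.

ADJ ADV CONJ ADJ CONJ CONJ

Candidates per position — 1:stuskeek {ADJ,ADV}; 2:kousk {ADJ,ADV}; 3:preraish {ADJ,CONJ}; 4:laask {ADJ}; 5:laachaax {CONJ}; 6:dum {CONJ,ADV}.
Position 1: tagging it ADV would leave rule 1 unsatisfiable, so it must be ADJ.
Position 2: tagging it ADJ would leave rule 3 unsatisfiable, so it must be ADV.
Position 3: tagging it ADJ would leave rule 3 unsatisfiable, so it must be CONJ.
Position 6: tagging it ADV would leave rule 2 unsatisfiable, so it must be CONJ.
The only consistent sequence is: ADJ ADV CONJ ADJ CONJ CONJ.
Checking: rule 1 ✓; rule 2 ✓; rule 3 ✓; rule 4 ✓.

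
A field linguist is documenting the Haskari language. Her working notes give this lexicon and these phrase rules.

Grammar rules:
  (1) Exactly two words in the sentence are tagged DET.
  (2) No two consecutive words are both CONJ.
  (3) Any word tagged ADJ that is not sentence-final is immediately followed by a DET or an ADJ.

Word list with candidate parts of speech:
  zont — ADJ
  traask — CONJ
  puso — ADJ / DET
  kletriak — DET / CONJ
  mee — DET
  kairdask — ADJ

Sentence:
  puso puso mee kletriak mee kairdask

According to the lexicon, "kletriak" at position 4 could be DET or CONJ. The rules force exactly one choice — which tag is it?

Candidates per position — 1:puso {ADJ,DET}; 2:puso {ADJ,DET}; 3:mee {DET}; 4:kletriak {DET,CONJ}; 5:mee {DET}; 6:kairdask {ADJ}.
Position 1: DET is ruled out by rule 1; that leaves ADJ.
Position 2: DET is ruled out by rule 1; that leaves ADJ.
Position 4: DET is ruled out by rule 1; that leaves CONJ.
So the tagging must be: ADJ ADJ DET CONJ DET ADJ.
Rule-by-rule: rule 1 ✓; rule 2 ✓; rule 3 ✓.

CONJ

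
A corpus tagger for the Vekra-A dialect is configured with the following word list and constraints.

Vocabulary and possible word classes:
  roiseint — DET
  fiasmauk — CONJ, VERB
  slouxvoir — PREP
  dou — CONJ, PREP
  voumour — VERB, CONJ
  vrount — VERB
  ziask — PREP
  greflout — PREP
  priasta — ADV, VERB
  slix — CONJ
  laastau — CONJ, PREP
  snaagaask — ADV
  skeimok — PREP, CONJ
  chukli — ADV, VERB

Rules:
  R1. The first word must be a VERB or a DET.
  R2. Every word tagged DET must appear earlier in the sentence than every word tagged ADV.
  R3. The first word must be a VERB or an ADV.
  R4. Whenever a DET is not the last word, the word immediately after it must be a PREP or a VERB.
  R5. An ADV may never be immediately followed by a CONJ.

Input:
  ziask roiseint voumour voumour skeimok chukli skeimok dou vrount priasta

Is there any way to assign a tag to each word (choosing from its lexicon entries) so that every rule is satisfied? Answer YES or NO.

Candidates per position — 1:ziask {PREP}; 2:roiseint {DET}; 3:voumour {VERB,CONJ}; 4:voumour {VERB,CONJ}; 5:skeimok {PREP,CONJ}; 6:chukli {ADV,VERB}; 7:skeimok {PREP,CONJ}; 8:dou {CONJ,PREP}; 9:vrount {VERB}; 10:priasta {ADV,VERB}.
Rule 1 cannot be satisfied by any choice of tags from the lexicon.
So there is no consistent tagging.

NO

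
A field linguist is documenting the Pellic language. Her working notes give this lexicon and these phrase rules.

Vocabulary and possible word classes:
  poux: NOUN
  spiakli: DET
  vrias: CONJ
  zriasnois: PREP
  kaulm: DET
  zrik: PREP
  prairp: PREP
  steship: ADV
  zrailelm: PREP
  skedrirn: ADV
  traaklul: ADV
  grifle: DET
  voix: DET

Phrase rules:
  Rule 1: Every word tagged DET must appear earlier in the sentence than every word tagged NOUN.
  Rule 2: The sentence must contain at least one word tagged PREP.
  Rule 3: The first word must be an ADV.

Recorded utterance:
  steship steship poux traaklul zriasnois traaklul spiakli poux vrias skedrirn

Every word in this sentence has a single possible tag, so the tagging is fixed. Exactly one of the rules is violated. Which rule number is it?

1

Fixed tagging: ADV ADV NOUN ADV PREP ADV DET NOUN CONJ ADV.
Applying the rules: R1 violated, R2 holds, R3 holds.
Only rule 1 fails.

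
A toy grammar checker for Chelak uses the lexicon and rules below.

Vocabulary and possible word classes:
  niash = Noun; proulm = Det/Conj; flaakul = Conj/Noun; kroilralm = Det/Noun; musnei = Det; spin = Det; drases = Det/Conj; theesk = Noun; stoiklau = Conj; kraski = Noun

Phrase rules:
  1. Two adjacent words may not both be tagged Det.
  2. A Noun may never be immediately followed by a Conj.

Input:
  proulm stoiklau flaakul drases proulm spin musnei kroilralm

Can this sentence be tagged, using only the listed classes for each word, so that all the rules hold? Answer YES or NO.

NO

Candidates per position — 1:proulm {Det,Conj}; 2:stoiklau {Conj}; 3:flaakul {Conj,Noun}; 4:drases {Det,Conj}; 5:proulm {Det,Conj}; 6:spin {Det}; 7:musnei {Det}; 8:kroilralm {Det,Noun}.
Rule 1 cannot be satisfied by any choice of tags from the lexicon.
So there is no consistent tagging.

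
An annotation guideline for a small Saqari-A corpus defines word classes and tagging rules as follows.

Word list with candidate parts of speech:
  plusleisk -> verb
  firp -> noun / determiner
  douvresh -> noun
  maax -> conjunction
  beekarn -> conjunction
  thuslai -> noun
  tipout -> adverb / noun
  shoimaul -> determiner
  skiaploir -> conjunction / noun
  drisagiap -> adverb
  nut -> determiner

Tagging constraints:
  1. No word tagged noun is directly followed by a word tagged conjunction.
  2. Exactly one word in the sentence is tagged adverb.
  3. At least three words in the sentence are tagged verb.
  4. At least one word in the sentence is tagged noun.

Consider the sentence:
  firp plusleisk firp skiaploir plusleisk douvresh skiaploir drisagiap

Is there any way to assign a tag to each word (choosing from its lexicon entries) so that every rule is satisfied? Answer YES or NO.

NO

Candidates per position — 1:firp {noun,determiner}; 2:plusleisk {verb}; 3:firp {noun,determiner}; 4:skiaploir {conjunction,noun}; 5:plusleisk {verb}; 6:douvresh {noun}; 7:skiaploir {conjunction,noun}; 8:drisagiap {adverb}.
Rule 3 cannot be satisfied by any choice of tags from the lexicon.
So there is no consistent tagging.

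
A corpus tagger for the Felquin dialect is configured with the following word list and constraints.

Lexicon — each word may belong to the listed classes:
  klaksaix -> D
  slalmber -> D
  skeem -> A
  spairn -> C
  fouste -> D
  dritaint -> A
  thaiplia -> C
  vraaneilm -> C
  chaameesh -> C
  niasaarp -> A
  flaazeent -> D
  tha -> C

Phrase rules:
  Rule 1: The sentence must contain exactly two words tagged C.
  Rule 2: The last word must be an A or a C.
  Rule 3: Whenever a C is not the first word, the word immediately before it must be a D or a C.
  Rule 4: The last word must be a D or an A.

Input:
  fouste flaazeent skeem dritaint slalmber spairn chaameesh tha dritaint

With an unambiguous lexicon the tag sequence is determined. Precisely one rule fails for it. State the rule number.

1

Fixed tagging: D D A A D C C C A.
Checking each rule: R1 fail, R2 pass, R3 pass, R4 pass.
Only rule 1 fails.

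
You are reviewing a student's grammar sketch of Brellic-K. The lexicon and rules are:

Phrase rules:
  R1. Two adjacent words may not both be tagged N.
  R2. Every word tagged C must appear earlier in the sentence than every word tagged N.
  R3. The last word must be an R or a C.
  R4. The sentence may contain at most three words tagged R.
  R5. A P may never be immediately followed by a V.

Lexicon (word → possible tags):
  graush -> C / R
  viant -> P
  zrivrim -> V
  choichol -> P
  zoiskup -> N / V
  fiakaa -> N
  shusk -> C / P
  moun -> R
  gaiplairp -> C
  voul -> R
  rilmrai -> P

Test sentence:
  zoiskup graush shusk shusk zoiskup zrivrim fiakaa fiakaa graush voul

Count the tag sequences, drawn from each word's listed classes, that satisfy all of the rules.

0

Candidates per position — 1:zoiskup {N,V}; 2:graush {C,R}; 3:shusk {C,P}; 4:shusk {C,P}; 5:zoiskup {N,V}; 6:zrivrim {V}; 7:fiakaa {N}; 8:fiakaa {N}; 9:graush {C,R}; 10:voul {R}.
There are 64 candidate sequences in total.
Rule 1 cannot be satisfied by any choice of tags from the lexicon.
So there is no consistent tagging.
Count = 0.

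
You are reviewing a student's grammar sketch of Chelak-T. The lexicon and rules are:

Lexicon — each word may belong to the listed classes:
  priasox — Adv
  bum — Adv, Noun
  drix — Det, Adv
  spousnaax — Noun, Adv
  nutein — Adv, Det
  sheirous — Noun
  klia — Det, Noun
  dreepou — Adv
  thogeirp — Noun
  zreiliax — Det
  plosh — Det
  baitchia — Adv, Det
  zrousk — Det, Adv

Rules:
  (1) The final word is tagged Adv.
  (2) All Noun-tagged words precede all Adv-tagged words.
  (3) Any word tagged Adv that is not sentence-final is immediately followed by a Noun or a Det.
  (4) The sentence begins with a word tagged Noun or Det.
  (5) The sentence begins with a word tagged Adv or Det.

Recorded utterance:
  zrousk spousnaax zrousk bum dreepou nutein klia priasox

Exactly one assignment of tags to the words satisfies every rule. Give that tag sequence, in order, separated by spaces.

Candidates per position — 1:zrousk {Det,Adv}; 2:spousnaax {Noun,Adv}; 3:zrousk {Det,Adv}; 4:bum {Adv,Noun}; 5:dreepou {Adv}; 6:nutein {Adv,Det}; 7:klia {Det,Noun}; 8:priasox {Adv}.
Position 1: tagging it Adv would leave rule 4 unsatisfiable, so it must be Det.
Position 4: tagging it Adv would leave rule 3 unsatisfiable, so it must be Noun.
Position 6: tagging it Adv would leave rule 3 unsatisfiable, so it must be Det.
Position 7: tagging it Noun would leave rule 2 unsatisfiable, so it must be Det.
Position 2: tagging it Adv would leave rule 2 unsatisfiable, so it must be Noun.
Position 3: tagging it Adv would leave rule 2 unsatisfiable, so it must be Det.
So the tagging must be: Det Noun Det Noun Adv Det Det Adv.
Check: rule 1 ✓; rule 2 ✓; rule 3 ✓; rule 4 ✓; rule 5 ✓.

Det Noun Det Noun Adv Det Det Adv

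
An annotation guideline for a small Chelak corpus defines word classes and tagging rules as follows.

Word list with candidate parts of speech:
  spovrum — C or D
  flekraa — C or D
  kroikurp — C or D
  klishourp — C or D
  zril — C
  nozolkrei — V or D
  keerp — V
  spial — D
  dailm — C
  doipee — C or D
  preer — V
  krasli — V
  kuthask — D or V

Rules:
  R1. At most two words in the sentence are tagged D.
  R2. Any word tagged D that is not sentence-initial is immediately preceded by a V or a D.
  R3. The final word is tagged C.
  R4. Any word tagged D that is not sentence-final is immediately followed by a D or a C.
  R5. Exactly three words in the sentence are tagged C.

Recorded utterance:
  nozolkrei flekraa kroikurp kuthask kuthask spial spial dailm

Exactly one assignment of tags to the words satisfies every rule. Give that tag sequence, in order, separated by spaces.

Candidates per position — 1:nozolkrei {V,D}; 2:flekraa {C,D}; 3:kroikurp {C,D}; 4:kuthask {D,V}; 5:kuthask {D,V}; 6:spial {D}; 7:spial {D}; 8:dailm {C}.
If word 1 were D, no tagging could satisfy rule 1; so word 1 is V.
If word 2 were D, no tagging could satisfy rule 1; so word 2 is C.
If word 3 were D, no tagging could satisfy rule 1; so word 3 is C.
If word 4 were D, no tagging could satisfy rule 1; so word 4 is V.
If word 5 were D, no tagging could satisfy rule 1; so word 5 is V.
That leaves exactly one tagging: V C C V V D D C.
Rule-by-rule: rule 1 ok; rule 2 ok; rule 3 ok; rule 4 ok; rule 5 ok.

V C C V V D D C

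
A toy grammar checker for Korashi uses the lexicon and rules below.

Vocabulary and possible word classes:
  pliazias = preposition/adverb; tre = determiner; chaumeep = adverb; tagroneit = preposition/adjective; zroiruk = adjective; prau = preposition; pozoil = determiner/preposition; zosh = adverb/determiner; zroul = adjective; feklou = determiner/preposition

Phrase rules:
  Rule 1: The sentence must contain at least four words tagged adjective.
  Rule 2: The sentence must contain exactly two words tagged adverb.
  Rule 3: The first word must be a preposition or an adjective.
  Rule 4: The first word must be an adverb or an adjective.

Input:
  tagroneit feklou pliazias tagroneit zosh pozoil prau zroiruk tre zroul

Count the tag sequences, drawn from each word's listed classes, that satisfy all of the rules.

4

Candidates per position — 1:tagroneit {preposition,adjective}; 2:feklou {determiner,preposition}; 3:pliazias {preposition,adverb}; 4:tagroneit {preposition,adjective}; 5:zosh {adverb,determiner}; 6:pozoil {determiner,preposition}; 7:prau {preposition}; 8:zroiruk {adjective}; 9:tre {determiner}; 10:zroul {adjective}.
There are 64 candidate sequences in total.
The sequences that satisfy every rule: adjective determiner adverb adjective adverb determiner preposition adjective determiner adjective; adjective determiner adverb adjective adverb preposition preposition adjective determiner adjective; adjective preposition adverb adjective adverb determiner preposition adjective determiner adjective; adjective preposition adverb adjective adverb preposition preposition adjective determiner adjective.
Count = 4.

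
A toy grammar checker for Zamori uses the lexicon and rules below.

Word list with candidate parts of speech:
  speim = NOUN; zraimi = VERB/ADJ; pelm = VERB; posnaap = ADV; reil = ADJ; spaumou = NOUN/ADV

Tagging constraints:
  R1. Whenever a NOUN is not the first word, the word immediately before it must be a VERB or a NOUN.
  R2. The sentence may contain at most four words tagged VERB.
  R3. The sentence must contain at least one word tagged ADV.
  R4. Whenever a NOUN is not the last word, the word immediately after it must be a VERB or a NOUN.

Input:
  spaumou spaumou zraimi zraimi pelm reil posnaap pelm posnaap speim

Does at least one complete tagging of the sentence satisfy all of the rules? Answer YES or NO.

Candidates per position — 1:spaumou {NOUN,ADV}; 2:spaumou {NOUN,ADV}; 3:zraimi {VERB,ADJ}; 4:zraimi {VERB,ADJ}; 5:pelm {VERB}; 6:reil {ADJ}; 7:posnaap {ADV}; 8:pelm {VERB}; 9:posnaap {ADV}; 10:speim {NOUN}.
Rule 1 cannot be satisfied by any choice of tags from the lexicon.
So there is no consistent tagging.

NO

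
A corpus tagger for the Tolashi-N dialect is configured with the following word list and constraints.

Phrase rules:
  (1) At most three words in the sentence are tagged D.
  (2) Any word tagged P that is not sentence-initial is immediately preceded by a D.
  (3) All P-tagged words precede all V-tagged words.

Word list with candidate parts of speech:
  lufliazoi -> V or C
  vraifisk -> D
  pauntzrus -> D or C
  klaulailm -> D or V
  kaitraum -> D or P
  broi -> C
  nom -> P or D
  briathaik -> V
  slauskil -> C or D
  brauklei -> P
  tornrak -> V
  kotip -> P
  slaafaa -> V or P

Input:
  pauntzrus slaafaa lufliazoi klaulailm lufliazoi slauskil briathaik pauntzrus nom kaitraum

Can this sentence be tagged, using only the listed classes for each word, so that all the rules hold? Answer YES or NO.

Candidates per position — 1:pauntzrus {D,C}; 2:slaafaa {V,P}; 3:lufliazoi {V,C}; 4:klaulailm {D,V}; 5:lufliazoi {V,C}; 6:slauskil {C,D}; 7:briathaik {V}; 8:pauntzrus {D,C}; 9:nom {P,D}; 10:kaitraum {D,P}.
One satisfying assignment: D P V V V C V C D D.
Check: rule 1 holds; rule 2 holds; rule 3 holds.

YES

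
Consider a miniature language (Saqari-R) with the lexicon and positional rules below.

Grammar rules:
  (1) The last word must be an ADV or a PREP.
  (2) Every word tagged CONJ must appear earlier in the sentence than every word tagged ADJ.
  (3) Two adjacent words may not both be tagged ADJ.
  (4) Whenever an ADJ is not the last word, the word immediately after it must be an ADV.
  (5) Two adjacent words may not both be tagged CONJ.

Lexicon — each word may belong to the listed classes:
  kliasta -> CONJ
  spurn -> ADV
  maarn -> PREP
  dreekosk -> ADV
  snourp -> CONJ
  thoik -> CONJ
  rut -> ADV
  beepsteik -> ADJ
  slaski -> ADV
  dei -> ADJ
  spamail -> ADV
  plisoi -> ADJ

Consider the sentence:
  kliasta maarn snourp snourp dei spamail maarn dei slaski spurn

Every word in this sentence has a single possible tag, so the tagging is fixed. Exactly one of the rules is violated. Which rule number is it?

Fixed tagging: CONJ PREP CONJ CONJ ADJ ADV PREP ADJ ADV ADV.
Applying the rules: R1 ok, R2 ok, R3 ok, R4 ok, R5 fails.
Only rule 5 fails.

5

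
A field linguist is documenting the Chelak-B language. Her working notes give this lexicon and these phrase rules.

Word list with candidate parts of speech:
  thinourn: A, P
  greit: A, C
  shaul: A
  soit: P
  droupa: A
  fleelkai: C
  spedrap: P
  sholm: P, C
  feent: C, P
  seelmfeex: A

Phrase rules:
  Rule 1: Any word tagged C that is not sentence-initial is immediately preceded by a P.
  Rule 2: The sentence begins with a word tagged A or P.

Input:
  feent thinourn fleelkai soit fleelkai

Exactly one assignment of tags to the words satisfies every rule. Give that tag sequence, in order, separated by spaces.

Candidates per position — 1:feent {C,P}; 2:thinourn {A,P}; 3:fleelkai {C}; 4:soit {P}; 5:fleelkai {C}.
Word 1 cannot be C — rule 2 would then fail for every completion. It is P.
Word 2 cannot be A — rule 1 would then fail for every completion. It is P.
So the tagging must be: P P C P C.
Checking: rule 1 holds; rule 2 holds.

P P C P C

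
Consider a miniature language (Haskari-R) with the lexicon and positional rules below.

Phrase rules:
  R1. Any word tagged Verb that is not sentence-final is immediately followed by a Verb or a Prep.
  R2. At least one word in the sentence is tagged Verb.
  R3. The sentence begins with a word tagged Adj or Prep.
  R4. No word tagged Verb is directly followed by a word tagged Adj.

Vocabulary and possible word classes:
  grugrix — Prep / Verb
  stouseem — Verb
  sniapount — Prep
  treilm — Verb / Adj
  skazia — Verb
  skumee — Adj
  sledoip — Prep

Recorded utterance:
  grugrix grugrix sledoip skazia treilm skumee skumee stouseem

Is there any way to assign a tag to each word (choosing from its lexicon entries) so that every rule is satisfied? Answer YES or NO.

Candidates per position — 1:grugrix {Prep,Verb}; 2:grugrix {Prep,Verb}; 3:sledoip {Prep}; 4:skazia {Verb}; 5:treilm {Verb,Adj}; 6:skumee {Adj}; 7:skumee {Adj}; 8:stouseem {Verb}.
Rule 1 cannot be satisfied by any choice of tags from the lexicon.
So there is no consistent tagging.

NO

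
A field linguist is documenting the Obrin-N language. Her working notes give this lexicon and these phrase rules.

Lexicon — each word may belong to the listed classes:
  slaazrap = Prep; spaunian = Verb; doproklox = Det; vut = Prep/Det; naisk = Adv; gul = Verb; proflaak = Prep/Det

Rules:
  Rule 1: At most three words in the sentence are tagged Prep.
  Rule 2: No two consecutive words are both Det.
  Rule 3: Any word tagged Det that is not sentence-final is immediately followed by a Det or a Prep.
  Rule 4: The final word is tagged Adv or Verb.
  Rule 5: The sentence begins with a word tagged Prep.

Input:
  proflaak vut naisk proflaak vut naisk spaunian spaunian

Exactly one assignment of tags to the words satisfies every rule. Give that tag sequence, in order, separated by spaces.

Prep Prep Adv Det Prep Adv Verb Verb

Candidates per position — 1:proflaak {Prep,Det}; 2:vut {Prep,Det}; 3:naisk {Adv}; 4:proflaak {Prep,Det}; 5:vut {Prep,Det}; 6:naisk {Adv}; 7:spaunian {Verb}; 8:spaunian {Verb}.
Position 1: tagging it Det would leave rule 5 unsatisfiable, so it must be Prep.
Position 2: tagging it Det would leave rule 3 unsatisfiable, so it must be Prep.
Position 5: tagging it Det would leave rule 3 unsatisfiable, so it must be Prep.
Position 4: tagging it Prep would leave rule 1 unsatisfiable, so it must be Det.
That leaves exactly one tagging: Prep Prep Adv Det Prep Adv Verb Verb.
Check: rule 1 ok; rule 2 ok; rule 3 ok; rule 4 ok; rule 5 ok.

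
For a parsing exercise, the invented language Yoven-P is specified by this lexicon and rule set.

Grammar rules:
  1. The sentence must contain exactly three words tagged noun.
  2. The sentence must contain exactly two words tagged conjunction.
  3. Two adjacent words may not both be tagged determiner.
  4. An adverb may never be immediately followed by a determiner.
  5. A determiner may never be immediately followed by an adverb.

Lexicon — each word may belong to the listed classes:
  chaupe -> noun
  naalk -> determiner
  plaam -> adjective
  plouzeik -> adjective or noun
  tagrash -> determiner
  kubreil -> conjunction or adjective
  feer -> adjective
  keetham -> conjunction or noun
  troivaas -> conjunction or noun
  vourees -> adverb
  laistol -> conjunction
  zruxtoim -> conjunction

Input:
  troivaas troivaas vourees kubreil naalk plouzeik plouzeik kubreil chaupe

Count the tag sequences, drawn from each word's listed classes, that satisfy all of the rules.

Candidates per position — 1:troivaas {conjunction,noun}; 2:troivaas {conjunction,noun}; 3:vourees {adverb}; 4:kubreil {conjunction,adjective}; 5:naalk {determiner}; 6:plouzeik {adjective,noun}; 7:plouzeik {adjective,noun}; 8:kubreil {conjunction,adjective}; 9:chaupe {noun}.
There are 64 candidate sequences in total.
Checking each against the rules leaves 10 sequences.
Count = 10.

10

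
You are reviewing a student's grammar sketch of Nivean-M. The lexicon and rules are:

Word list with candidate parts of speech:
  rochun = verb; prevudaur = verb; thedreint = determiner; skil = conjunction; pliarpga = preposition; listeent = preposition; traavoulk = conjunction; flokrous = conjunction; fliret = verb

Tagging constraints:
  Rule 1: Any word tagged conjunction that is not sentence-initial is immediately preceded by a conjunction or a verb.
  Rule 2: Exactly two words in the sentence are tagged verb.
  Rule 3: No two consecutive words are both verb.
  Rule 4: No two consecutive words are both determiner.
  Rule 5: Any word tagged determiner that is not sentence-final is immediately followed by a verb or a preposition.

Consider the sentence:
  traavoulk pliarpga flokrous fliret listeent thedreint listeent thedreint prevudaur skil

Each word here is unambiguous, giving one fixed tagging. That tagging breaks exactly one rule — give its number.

Fixed tagging: conjunction preposition conjunction verb preposition determiner preposition determiner verb conjunction.
Checking each rule: R1 fails, R2 ok, R3 ok, R4 ok, R5 ok.
Only rule 1 fails.

1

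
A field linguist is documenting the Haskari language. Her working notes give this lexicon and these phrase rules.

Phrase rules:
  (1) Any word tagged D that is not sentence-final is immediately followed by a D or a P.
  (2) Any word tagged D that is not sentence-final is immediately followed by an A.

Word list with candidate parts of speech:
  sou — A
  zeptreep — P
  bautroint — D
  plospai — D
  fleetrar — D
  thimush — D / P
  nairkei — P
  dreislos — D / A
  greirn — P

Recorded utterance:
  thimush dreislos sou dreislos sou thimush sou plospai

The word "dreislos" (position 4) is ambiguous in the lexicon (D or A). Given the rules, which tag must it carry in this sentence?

A

Candidates per position — 1:thimush {D,P}; 2:dreislos {D,A}; 3:sou {A}; 4:dreislos {D,A}; 5:sou {A}; 6:thimush {D,P}; 7:sou {A}; 8:plospai {D}.
At position 1, choosing D makes rule 1 impossible to satisfy; hence P.
At position 2, choosing D makes rule 1 impossible to satisfy; hence A.
At position 4, choosing D makes rule 1 impossible to satisfy; hence A.
At position 6, choosing D makes rule 1 impossible to satisfy; hence P.
That leaves exactly one tagging: P A A A A P A D.
Checking: rule 1 ✓; rule 2 ✓.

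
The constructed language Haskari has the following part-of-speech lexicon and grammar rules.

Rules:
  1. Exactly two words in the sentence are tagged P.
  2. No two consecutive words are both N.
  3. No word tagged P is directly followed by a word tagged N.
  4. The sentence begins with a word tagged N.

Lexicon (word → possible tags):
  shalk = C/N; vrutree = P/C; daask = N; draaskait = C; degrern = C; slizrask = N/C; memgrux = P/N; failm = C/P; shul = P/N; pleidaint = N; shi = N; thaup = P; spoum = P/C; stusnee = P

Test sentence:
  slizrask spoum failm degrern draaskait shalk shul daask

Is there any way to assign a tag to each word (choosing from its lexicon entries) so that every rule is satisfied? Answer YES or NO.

Candidates per position — 1:slizrask {N,C}; 2:spoum {P,C}; 3:failm {C,P}; 4:degrern {C}; 5:draaskait {C}; 6:shalk {C,N}; 7:shul {P,N}; 8:daask {N}.
Every candidate sequence violates at least one rule; no consistent tagging exists.

NO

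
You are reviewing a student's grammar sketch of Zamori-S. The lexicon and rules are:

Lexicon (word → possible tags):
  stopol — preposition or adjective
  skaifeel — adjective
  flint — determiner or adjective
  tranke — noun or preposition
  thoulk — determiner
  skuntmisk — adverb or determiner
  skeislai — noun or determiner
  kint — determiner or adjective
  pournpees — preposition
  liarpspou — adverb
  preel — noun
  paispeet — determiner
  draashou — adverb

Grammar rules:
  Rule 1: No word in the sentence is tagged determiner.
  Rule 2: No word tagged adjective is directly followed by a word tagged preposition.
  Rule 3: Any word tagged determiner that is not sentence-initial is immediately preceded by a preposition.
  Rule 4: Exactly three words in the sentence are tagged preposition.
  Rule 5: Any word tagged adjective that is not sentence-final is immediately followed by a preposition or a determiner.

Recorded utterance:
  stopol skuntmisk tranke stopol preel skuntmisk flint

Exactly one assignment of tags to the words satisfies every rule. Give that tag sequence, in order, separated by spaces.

preposition adverb preposition preposition noun adverb adjective

Candidates per position — 1:stopol {preposition,adjective}; 2:skuntmisk {adverb,determiner}; 3:tranke {noun,preposition}; 4:stopol {preposition,adjective}; 5:preel {noun}; 6:skuntmisk {adverb,determiner}; 7:flint {determiner,adjective}.
At position 1, choosing adjective makes rule 4 impossible to satisfy; hence preposition.
At position 2, choosing determiner makes rule 1 impossible to satisfy; hence adverb.
At position 3, choosing noun makes rule 4 impossible to satisfy; hence preposition.
At position 4, choosing adjective makes rule 4 impossible to satisfy; hence preposition.
At position 6, choosing determiner makes rule 1 impossible to satisfy; hence adverb.
At position 7, choosing determiner makes rule 1 impossible to satisfy; hence adjective.
The unique satisfying tagging is: preposition adverb preposition preposition noun adverb adjective.
Checking: rule 1 ok; rule 2 ok; rule 3 ok; rule 4 ok; rule 5 ok.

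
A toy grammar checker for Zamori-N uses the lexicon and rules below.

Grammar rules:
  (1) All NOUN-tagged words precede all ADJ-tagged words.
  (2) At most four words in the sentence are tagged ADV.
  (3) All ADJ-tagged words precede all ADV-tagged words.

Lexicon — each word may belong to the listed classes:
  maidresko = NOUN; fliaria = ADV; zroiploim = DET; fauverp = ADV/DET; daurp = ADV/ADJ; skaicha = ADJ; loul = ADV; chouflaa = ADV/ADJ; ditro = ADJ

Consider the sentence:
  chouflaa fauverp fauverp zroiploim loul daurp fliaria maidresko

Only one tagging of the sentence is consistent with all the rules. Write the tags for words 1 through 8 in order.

ADV DET DET DET ADV ADV ADV NOUN

Candidates per position — 1:chouflaa {ADV,ADJ}; 2:fauverp {ADV,DET}; 3:fauverp {ADV,DET}; 4:zroiploim {DET}; 5:loul {ADV}; 6:daurp {ADV,ADJ}; 7:fliaria {ADV}; 8:maidresko {NOUN}.
If word 1 were ADJ, no tagging could satisfy rule 1; so word 1 is ADV.
If word 6 were ADJ, no tagging could satisfy rule 1; so word 6 is ADV.
If word 2 were ADV, no tagging could satisfy rule 2; so word 2 is DET.
If word 3 were ADV, no tagging could satisfy rule 2; so word 3 is DET.
So the tagging must be: ADV DET DET DET ADV ADV ADV NOUN.
Verifying each rule — rule 1 ✓; rule 2 ✓; rule 3 ✓.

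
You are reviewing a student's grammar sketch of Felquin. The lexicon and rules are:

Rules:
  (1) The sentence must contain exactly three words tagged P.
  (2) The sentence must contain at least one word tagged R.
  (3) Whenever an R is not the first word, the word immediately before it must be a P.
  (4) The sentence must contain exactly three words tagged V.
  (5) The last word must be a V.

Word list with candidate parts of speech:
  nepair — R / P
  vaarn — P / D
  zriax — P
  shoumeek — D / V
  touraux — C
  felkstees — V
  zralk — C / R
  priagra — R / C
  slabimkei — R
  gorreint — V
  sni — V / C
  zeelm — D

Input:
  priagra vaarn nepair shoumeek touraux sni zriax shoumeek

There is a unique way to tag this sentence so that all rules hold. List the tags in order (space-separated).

R P P V C V P V

Candidates per position — 1:priagra {R,C}; 2:vaarn {P,D}; 3:nepair {R,P}; 4:shoumeek {D,V}; 5:touraux {C}; 6:sni {V,C}; 7:zriax {P}; 8:shoumeek {D,V}.
Position 2: D is ruled out by rule 1; that leaves P.
Position 3: R is ruled out by rule 1; that leaves P.
Position 4: D is ruled out by rule 4; that leaves V.
Position 6: C is ruled out by rule 4; that leaves V.
Position 8: D is ruled out by rule 4; that leaves V.
Position 1: C is ruled out by rule 2; that leaves R.
That leaves exactly one tagging: R P P V C V P V.
Verifying each rule — rule 1 ok; rule 2 ok; rule 3 ok; rule 4 ok; rule 5 ok.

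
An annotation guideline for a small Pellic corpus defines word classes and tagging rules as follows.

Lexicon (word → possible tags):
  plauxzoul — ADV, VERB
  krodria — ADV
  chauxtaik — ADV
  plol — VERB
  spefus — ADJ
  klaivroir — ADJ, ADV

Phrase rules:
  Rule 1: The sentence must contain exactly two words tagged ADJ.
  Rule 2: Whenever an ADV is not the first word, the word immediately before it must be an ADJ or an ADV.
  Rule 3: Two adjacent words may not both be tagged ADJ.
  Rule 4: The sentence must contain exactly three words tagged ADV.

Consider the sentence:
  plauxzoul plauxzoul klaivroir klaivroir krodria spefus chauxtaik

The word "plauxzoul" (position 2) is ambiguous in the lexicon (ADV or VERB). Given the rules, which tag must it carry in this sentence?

Candidates per position — 1:plauxzoul {ADV,VERB}; 2:plauxzoul {ADV,VERB}; 3:klaivroir {ADJ,ADV}; 4:klaivroir {ADJ,ADV}; 5:krodria {ADV}; 6:spefus {ADJ}; 7:chauxtaik {ADV}.
Position 2: the remaining choice is settled jointly with positions 1, 3, 4 — only VERB at position 2 is part of a tagging that satisfies every rule.
The unique satisfying tagging is: VERB VERB ADJ ADV ADV ADJ ADV.
Checking: rule 1 ok; rule 2 ok; rule 3 ok; rule 4 ok.

VERB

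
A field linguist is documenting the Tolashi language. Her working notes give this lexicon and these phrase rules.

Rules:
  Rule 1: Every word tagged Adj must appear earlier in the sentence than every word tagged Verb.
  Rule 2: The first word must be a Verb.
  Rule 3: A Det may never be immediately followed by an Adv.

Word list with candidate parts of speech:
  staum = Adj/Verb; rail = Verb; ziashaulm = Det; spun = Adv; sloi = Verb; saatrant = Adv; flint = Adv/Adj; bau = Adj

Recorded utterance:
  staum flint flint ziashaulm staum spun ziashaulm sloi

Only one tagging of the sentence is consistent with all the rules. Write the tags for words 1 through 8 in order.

Candidates per position — 1:staum {Adj,Verb}; 2:flint {Adv,Adj}; 3:flint {Adv,Adj}; 4:ziashaulm {Det}; 5:staum {Adj,Verb}; 6:spun {Adv}; 7:ziashaulm {Det}; 8:sloi {Verb}.
Position 1: Adj is ruled out by rule 2; that leaves Verb.
Position 2: Adj is ruled out by rule 1; that leaves Adv.
Position 3: Adj is ruled out by rule 1; that leaves Adv.
Position 5: Adj is ruled out by rule 1; that leaves Verb.
So the tagging must be: Verb Adv Adv Det Verb Adv Det Verb.
Check: rule 1 ✓; rule 2 ✓; rule 3 ✓.

Verb Adv Adv Det Verb Adv Det Verb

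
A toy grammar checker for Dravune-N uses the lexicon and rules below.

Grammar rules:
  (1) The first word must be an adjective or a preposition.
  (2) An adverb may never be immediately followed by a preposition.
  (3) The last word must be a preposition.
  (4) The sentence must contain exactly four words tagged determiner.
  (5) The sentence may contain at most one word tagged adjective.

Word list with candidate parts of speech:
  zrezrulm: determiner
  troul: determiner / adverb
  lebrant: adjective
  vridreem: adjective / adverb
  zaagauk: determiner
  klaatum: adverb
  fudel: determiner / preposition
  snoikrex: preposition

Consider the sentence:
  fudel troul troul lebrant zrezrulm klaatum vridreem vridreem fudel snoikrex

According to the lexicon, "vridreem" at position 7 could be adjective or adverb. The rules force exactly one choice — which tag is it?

Candidates per position — 1:fudel {determiner,preposition}; 2:troul {determiner,adverb}; 3:troul {determiner,adverb}; 4:lebrant {adjective}; 5:zrezrulm {determiner}; 6:klaatum {adverb}; 7:vridreem {adjective,adverb}; 8:vridreem {adjective,adverb}; 9:fudel {determiner,preposition}; 10:snoikrex {preposition}.
At position 1, choosing determiner makes rule 1 impossible to satisfy; hence preposition.
At position 2, choosing adverb makes rule 4 impossible to satisfy; hence determiner.
At position 3, choosing adverb makes rule 4 impossible to satisfy; hence determiner.
At position 7, choosing adjective makes rule 5 impossible to satisfy; hence adverb.
At position 8, choosing adjective makes rule 5 impossible to satisfy; hence adverb.
At position 9, choosing preposition makes rule 2 impossible to satisfy; hence determiner.
So the tagging must be: preposition determiner determiner adjective determiner adverb adverb adverb determiner preposition.
Verifying each rule — rule 1 holds; rule 2 holds; rule 3 holds; rule 4 holds; rule 5 holds.

adverb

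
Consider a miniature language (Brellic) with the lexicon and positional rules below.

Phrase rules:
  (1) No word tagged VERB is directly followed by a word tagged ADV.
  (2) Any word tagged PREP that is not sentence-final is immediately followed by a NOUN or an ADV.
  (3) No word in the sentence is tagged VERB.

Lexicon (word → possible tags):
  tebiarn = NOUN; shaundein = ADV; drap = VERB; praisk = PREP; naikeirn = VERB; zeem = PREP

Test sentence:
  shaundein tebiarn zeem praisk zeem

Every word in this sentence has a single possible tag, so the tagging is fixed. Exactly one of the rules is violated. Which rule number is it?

2

Fixed tagging: ADV NOUN PREP PREP PREP.
Checking each rule: R1 ok, R2 fails, R3 ok.
Only rule 2 fails.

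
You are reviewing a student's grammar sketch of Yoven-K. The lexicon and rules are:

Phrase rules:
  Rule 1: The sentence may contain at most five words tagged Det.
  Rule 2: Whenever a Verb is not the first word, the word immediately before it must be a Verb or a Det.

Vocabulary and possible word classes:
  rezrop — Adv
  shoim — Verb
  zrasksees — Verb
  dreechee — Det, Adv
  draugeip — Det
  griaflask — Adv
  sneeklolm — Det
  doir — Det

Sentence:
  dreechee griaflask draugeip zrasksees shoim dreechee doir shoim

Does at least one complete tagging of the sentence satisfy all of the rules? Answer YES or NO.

YES

Candidates per position — 1:dreechee {Det,Adv}; 2:griaflask {Adv}; 3:draugeip {Det}; 4:zrasksees {Verb}; 5:shoim {Verb}; 6:dreechee {Det,Adv}; 7:doir {Det}; 8:shoim {Verb}.
One satisfying assignment: Adv Adv Det Verb Verb Adv Det Verb.
Checking: rule 1 ok; rule 2 ok.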